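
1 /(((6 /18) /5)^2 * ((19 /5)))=1125 /19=59.21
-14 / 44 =-7 / 22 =-0.32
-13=-13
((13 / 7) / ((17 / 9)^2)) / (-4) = -1053 / 8092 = -0.13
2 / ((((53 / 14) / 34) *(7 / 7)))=952 / 53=17.96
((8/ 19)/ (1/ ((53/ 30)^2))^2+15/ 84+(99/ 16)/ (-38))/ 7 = 0.59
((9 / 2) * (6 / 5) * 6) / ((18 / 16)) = 144 / 5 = 28.80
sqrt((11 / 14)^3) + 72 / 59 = 1.92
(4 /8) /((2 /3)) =3 /4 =0.75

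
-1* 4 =-4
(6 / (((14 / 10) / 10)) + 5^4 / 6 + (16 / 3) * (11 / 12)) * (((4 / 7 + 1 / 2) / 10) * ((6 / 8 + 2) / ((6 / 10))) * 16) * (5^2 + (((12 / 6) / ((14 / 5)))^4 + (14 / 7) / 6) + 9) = 41290.96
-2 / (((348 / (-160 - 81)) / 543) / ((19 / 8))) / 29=828799 / 13456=61.59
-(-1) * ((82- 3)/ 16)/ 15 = 79/ 240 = 0.33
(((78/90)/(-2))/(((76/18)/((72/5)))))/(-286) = 27/5225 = 0.01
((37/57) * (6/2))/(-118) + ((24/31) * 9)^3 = 338.26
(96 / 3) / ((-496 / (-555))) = 35.81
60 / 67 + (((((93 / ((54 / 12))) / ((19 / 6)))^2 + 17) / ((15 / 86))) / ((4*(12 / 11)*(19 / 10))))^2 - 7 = 768055494933787 / 453898659888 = 1692.13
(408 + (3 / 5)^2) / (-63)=-3403 / 525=-6.48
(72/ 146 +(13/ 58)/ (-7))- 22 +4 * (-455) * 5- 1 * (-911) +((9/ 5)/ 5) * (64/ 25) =-152072897887/ 18523750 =-8209.62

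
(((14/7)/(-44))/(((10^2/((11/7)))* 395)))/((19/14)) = -1/750500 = -0.00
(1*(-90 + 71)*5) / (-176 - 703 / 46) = 4370 / 8799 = 0.50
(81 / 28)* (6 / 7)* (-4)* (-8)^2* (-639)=19875456 / 49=405621.55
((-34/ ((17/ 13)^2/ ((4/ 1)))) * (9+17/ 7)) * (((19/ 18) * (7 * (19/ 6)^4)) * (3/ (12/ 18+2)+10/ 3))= -223876491085/ 74358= -3010792.26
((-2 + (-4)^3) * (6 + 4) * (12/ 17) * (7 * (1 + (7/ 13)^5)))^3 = -9960946167693507807744000000000/ 251476292378227889141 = -39609881605.51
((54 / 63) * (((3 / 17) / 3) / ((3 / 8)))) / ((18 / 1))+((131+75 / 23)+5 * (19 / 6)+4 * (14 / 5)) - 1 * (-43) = 50325631 / 246330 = 204.30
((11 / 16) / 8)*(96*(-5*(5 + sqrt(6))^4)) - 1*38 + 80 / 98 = -127074.13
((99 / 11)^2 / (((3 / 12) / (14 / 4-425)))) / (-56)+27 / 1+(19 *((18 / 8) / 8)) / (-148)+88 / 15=1229032061 / 497280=2471.51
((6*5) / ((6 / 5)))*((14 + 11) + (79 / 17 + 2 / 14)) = 88625 / 119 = 744.75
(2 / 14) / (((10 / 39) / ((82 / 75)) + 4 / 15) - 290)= -7995 / 16201801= -0.00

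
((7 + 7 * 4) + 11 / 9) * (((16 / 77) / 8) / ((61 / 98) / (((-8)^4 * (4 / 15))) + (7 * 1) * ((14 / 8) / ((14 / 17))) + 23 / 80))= 747765760 / 12051423549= 0.06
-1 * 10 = -10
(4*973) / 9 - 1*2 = 3874 / 9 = 430.44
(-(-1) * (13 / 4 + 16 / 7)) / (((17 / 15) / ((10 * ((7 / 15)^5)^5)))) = 5939018172797558846431 / 22894392586598396301269531250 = 0.00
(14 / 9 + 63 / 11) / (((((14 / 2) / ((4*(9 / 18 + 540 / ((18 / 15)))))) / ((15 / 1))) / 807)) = 249640070 / 11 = 22694551.82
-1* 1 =-1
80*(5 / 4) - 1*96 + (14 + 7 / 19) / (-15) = 289 / 95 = 3.04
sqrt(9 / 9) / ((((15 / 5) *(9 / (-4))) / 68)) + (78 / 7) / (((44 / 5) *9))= -41303 / 4158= -9.93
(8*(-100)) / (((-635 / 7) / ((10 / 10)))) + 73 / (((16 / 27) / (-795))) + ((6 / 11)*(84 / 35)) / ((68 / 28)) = -186049104697 / 1899920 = -97924.70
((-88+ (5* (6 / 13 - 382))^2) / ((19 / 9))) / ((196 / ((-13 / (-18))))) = 76878141 / 12103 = 6351.99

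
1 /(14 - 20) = -1 /6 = -0.17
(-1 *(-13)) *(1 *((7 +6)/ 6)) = 169/ 6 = 28.17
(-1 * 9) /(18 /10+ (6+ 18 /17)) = -255 /251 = -1.02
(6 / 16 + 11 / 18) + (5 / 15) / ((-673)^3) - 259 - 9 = -5860187896849 / 21947127624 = -267.01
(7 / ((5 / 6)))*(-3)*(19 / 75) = -798 / 125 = -6.38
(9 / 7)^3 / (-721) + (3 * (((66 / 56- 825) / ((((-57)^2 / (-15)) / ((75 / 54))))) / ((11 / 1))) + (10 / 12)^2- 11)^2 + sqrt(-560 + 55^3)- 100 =-3578242521529649 / 167073965779392 + sqrt(165815) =385.79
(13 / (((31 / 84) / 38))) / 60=3458 / 155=22.31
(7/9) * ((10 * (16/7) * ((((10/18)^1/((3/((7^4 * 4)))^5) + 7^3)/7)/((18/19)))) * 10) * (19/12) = 4213761189805785271120600/531441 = 7928935083679628164.03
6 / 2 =3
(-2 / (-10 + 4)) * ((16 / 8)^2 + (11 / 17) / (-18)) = 1213 / 918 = 1.32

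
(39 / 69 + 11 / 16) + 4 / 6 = 2119 / 1104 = 1.92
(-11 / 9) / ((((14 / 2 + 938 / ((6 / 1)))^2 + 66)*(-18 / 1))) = 11 / 4332492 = 0.00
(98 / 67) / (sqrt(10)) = 49*sqrt(10) / 335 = 0.46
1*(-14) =-14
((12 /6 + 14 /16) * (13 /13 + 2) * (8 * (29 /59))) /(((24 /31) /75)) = 1550775 /472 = 3285.54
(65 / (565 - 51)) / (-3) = -65 / 1542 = -0.04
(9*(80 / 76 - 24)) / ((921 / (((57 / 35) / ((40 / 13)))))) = -12753 / 107450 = -0.12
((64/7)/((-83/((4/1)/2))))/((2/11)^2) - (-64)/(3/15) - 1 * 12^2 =98384/581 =169.34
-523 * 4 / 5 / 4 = -523 / 5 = -104.60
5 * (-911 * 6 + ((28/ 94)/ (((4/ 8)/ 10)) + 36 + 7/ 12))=-15294155/ 564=-27117.30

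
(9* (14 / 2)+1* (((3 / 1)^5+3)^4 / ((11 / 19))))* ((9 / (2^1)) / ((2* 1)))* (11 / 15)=208744618671 / 20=10437230933.55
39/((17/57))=2223/17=130.76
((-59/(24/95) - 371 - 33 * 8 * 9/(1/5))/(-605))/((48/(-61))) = -26.22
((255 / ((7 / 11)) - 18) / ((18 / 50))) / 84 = 22325 / 1764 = 12.66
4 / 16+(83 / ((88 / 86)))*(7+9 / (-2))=17867 / 88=203.03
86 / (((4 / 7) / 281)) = 84581 / 2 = 42290.50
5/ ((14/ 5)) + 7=123/ 14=8.79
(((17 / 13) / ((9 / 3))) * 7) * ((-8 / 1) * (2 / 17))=-112 / 39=-2.87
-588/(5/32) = -3763.20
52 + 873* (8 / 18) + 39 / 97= 42719 / 97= 440.40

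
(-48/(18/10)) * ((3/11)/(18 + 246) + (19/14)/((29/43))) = -53.69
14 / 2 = 7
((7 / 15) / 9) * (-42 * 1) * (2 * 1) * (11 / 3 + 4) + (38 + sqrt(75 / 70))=sqrt(210) / 14 + 622 / 135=5.64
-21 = -21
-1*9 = -9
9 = 9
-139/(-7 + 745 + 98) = -139/836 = -0.17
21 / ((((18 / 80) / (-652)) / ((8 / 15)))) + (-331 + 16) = -294931 / 9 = -32770.11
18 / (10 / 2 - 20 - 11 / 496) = -8928 / 7451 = -1.20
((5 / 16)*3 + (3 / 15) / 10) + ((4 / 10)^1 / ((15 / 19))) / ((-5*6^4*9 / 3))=0.96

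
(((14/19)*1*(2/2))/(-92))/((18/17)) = -119/15732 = -0.01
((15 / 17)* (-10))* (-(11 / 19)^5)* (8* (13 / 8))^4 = 689966641650 / 42093683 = 16391.22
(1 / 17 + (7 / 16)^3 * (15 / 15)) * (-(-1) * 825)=8189775 / 69632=117.62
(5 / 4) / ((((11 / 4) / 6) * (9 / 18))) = 60 / 11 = 5.45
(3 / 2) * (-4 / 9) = -2 / 3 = -0.67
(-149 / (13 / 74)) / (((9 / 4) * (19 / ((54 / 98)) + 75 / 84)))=-3704736 / 347659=-10.66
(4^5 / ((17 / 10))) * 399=4085760 / 17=240338.82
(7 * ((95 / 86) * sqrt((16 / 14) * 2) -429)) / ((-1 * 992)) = 3003 / 992 -95 * sqrt(7) / 21328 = 3.02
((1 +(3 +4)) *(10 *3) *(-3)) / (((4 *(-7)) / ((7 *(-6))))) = -1080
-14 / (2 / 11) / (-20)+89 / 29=4013 / 580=6.92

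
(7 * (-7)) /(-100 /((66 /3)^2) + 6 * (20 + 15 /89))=-527681 /1300945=-0.41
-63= -63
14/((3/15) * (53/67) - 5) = -2345/811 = -2.89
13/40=0.32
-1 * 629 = -629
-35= -35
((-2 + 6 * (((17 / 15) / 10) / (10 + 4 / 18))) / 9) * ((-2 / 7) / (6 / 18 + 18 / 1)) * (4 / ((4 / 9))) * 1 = 13341 / 442750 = 0.03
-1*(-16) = 16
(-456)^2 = 207936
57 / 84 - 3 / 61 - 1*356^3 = -77061570253 / 1708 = -45118015.37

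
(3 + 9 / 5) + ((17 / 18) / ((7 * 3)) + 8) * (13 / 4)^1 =233953 / 7560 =30.95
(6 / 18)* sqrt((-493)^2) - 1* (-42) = 619 / 3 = 206.33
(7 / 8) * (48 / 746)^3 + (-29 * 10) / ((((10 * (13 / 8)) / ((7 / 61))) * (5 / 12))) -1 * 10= -3068925468506 / 205764138905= -14.91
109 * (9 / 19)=981 / 19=51.63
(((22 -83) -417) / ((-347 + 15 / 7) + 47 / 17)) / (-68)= -1673 / 81418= -0.02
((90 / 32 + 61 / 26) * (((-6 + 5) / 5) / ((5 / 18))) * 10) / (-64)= 9657 / 16640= 0.58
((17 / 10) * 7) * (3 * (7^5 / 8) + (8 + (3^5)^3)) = 13666167179 / 80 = 170827089.74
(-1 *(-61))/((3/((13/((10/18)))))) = 2379/5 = 475.80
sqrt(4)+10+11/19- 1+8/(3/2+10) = 5364/437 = 12.27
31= 31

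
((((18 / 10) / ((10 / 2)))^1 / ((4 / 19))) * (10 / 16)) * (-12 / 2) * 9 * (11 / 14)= -50787 / 1120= -45.35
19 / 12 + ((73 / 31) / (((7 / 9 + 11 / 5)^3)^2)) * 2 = 1.59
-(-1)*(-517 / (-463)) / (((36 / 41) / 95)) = 2013715 / 16668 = 120.81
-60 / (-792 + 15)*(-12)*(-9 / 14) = 0.60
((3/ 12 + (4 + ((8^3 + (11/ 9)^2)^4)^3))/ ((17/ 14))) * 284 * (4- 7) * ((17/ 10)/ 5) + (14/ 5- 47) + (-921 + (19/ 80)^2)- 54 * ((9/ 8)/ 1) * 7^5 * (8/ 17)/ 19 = -881316328043101409014912551585456321821452712810234380220101739/ 10992879408567390159302657280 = -80171563362756471794362020000000000.00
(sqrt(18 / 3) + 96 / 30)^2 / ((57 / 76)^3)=2048*sqrt(6) / 135 + 25984 / 675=75.65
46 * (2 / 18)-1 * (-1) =55 / 9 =6.11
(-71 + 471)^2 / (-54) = -80000 / 27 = -2962.96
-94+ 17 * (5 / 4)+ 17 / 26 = -3749 / 52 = -72.10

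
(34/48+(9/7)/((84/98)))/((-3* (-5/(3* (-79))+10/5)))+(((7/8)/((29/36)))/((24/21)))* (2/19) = -209165/791787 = -0.26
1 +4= 5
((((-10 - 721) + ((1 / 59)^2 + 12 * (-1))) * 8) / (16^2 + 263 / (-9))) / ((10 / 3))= -279329256 / 35523605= -7.86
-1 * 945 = -945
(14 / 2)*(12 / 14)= 6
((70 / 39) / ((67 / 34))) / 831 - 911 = -1978145753 / 2171403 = -911.00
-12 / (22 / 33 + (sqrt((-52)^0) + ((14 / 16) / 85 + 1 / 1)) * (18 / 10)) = -122400 / 43709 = -2.80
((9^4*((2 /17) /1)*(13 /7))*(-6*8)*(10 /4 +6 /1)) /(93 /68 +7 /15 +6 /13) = -54287288640 /213101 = -254749.10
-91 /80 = -1.14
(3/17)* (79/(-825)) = -79/4675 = -0.02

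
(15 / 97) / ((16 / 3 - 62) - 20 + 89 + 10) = 45 / 6499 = 0.01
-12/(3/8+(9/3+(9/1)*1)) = -32/33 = -0.97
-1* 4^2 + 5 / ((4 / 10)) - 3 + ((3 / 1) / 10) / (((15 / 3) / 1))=-161 / 25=-6.44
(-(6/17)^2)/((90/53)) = -106/1445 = -0.07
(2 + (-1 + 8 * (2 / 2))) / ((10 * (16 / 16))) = 0.90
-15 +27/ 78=-381/ 26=-14.65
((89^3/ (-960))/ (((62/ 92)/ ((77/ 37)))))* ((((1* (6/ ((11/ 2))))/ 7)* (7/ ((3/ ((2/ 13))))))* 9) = -1141.77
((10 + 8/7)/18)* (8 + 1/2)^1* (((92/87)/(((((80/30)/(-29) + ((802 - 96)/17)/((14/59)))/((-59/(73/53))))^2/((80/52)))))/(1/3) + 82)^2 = 35634.06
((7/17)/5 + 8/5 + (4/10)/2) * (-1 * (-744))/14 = 11904/119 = 100.03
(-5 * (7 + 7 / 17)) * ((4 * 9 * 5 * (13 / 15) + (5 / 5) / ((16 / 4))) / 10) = -39375 / 68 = -579.04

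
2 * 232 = 464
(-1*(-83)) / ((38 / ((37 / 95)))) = 0.85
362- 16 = 346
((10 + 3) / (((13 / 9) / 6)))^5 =459165024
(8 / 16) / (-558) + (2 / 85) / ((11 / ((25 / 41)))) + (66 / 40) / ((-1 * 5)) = -17625686 / 53477325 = -0.33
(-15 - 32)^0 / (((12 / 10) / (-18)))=-15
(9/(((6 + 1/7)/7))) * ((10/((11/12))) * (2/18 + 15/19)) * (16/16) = 82320/817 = 100.76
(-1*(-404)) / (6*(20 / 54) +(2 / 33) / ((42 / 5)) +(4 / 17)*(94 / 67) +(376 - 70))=106296036 / 81184795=1.31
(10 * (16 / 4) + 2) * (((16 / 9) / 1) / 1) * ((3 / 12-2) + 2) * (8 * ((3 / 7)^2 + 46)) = 144832 / 21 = 6896.76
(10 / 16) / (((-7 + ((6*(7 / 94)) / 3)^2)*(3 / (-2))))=11045 / 184968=0.06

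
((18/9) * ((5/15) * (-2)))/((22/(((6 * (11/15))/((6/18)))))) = -4/5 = -0.80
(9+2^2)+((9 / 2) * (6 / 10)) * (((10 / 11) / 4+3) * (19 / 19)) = 4777 / 220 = 21.71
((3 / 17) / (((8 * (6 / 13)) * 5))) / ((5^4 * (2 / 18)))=117 / 850000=0.00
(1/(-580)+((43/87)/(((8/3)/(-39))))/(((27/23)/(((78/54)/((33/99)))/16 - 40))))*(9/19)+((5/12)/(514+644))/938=33289608548881/287279233920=115.88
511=511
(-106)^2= 11236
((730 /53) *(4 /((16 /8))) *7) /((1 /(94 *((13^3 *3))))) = 119468714.72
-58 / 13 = -4.46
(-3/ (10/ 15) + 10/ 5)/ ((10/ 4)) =-1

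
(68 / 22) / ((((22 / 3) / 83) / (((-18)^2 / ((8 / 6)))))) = 1028619 / 121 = 8500.98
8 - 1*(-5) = 13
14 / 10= 7 / 5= 1.40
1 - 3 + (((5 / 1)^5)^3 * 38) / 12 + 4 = 579833984387 / 6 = 96638997397.83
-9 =-9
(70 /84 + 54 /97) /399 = 809 /232218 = 0.00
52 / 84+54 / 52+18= 10733 / 546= 19.66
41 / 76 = 0.54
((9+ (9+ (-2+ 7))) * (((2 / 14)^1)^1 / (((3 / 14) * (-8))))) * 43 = -989 / 12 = -82.42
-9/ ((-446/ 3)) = 27/ 446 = 0.06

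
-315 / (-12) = 105 / 4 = 26.25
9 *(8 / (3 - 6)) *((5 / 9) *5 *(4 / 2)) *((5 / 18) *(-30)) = 10000 / 9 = 1111.11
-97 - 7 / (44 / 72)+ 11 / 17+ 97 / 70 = -106.42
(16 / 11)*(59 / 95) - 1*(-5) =6169 / 1045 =5.90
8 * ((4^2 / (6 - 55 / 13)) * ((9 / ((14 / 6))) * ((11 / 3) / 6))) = 27456 / 161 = 170.53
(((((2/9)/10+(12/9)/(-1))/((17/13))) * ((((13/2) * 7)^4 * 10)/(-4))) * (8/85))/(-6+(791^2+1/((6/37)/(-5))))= 52596995087/32546009550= 1.62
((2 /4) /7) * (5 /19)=5 /266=0.02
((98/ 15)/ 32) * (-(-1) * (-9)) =-147/ 80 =-1.84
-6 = -6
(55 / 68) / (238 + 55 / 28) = 385 / 114223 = 0.00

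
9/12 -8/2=-13/4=-3.25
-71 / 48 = -1.48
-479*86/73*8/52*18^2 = -26693712/949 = -28128.25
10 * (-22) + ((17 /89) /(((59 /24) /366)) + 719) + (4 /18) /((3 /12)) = 24968201 /47259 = 528.33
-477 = -477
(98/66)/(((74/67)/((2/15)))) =3283/18315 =0.18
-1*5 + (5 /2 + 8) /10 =-79 /20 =-3.95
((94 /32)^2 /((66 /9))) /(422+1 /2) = 6627 /2379520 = 0.00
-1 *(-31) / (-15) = -31 / 15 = -2.07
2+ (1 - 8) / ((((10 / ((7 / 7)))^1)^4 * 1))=19993 / 10000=2.00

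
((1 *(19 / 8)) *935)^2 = 315595225 / 64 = 4931175.39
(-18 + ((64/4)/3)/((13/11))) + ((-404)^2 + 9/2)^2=4155985330655/156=26640931606.76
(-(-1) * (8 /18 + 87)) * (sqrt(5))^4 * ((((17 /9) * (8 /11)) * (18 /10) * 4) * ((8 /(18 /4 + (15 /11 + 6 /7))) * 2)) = 95900672 /1863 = 51476.47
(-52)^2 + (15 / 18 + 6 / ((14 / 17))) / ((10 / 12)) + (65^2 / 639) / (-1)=60544984 / 22365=2707.13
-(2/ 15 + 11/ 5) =-2.33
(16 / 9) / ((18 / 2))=16 / 81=0.20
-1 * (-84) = 84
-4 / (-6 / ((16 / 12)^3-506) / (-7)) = 190372 / 81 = 2350.27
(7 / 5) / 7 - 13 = -64 / 5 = -12.80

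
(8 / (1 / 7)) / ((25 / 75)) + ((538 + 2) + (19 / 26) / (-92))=1693517 / 2392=707.99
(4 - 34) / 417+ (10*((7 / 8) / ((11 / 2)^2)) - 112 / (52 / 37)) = -79.47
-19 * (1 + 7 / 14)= -57 / 2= -28.50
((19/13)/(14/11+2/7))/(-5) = -0.19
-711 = -711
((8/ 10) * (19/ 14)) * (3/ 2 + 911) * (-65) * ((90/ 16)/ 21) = -6761625/ 392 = -17249.04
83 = 83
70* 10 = 700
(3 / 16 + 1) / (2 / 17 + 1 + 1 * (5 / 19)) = 6137 / 7136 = 0.86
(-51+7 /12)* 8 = -1210 /3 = -403.33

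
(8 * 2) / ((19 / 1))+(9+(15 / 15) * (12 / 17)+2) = 4053 / 323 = 12.55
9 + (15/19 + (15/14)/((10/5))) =5493/532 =10.33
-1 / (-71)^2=-1 / 5041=-0.00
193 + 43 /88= 17027 /88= 193.49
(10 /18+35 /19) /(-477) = -410 /81567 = -0.01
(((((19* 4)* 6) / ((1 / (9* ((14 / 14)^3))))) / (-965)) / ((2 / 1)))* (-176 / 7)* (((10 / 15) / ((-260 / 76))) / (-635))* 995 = 910343808 / 55762525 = 16.33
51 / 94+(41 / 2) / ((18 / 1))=1.68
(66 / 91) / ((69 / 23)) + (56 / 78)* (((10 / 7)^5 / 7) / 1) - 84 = -83.15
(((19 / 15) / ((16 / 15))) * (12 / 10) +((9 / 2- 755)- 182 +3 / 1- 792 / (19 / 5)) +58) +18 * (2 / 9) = -816617 / 760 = -1074.50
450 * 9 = 4050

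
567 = 567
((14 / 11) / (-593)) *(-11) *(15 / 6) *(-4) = -140 / 593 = -0.24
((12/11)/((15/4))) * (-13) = -208/55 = -3.78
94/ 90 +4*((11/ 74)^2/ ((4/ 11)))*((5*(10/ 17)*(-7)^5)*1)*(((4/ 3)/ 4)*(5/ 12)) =-1552508053/ 930920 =-1667.71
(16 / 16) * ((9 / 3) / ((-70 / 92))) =-138 / 35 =-3.94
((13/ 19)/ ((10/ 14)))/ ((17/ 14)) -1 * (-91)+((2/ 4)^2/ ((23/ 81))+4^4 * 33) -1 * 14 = 1266892523/ 148580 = 8526.67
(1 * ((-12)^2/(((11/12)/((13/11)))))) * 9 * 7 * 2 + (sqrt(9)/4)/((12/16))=2830585/121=23393.26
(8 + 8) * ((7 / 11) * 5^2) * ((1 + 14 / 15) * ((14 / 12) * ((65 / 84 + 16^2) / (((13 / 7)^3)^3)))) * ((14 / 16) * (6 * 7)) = 43288694927563505 / 2099690875854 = 20616.70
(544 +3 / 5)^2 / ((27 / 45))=7414729 / 15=494315.27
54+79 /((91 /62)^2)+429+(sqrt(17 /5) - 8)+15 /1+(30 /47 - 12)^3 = -808165128206 /859758263+sqrt(85) /5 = -938.15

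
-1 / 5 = -0.20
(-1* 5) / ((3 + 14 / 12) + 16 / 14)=-210 / 223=-0.94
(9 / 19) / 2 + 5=199 / 38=5.24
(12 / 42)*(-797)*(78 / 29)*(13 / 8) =-404079 / 406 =-995.27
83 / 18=4.61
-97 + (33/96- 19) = -3701/32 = -115.66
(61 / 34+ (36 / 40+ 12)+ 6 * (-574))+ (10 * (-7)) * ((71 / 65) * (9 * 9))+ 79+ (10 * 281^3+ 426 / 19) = 4658179308898 / 20995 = 221870888.73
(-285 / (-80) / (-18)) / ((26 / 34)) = -323 / 1248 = -0.26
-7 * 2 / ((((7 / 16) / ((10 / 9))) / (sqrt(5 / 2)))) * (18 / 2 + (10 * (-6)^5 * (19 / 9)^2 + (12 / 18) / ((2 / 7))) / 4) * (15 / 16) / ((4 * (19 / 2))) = 25989125 * sqrt(10) / 684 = 120153.26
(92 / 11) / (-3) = -92 / 33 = -2.79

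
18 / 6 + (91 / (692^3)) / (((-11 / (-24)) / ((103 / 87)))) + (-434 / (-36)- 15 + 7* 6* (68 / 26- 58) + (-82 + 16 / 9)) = -1240043897894609 / 515327817576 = -2406.32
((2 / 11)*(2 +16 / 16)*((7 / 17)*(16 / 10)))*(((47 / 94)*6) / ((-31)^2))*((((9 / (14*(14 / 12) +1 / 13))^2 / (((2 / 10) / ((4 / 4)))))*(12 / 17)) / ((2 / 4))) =23284989 / 9776060800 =0.00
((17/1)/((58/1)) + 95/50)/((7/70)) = 636/29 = 21.93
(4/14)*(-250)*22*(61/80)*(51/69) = -885.64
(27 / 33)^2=81 / 121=0.67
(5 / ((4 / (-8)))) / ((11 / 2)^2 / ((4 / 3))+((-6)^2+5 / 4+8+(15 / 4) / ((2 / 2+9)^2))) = -400 / 2719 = -0.15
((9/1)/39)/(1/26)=6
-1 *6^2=-36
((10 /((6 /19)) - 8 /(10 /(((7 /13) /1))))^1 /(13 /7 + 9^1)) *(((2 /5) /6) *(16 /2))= 85274 /55575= 1.53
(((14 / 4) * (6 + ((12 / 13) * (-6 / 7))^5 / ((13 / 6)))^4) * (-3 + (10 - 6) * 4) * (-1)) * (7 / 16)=-3185298847089771790318486733792596621809626001 / 135985254682137252599954353879524575665706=-23423.85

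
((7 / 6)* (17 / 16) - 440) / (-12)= 42121 / 1152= 36.56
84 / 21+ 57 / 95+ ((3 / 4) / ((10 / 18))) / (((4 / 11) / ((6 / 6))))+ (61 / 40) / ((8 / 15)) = 715 / 64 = 11.17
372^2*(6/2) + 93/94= 39024381/94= 415152.99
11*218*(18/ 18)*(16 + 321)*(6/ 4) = 1212189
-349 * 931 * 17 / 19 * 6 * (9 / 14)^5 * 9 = -1723600.28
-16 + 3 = -13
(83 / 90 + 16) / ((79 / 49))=74627 / 7110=10.50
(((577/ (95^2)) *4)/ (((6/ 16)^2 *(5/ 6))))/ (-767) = -295424/ 103832625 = -0.00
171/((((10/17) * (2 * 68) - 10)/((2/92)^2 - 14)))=-5065533/148120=-34.20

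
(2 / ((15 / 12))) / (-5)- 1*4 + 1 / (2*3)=-623 / 150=-4.15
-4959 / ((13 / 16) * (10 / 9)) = -357048 / 65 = -5493.05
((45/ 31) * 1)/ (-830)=-9/ 5146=-0.00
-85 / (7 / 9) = -765 / 7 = -109.29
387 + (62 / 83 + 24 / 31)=999665 / 2573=388.52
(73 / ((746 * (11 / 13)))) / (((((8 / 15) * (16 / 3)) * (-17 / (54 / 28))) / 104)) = -14989455 / 31248448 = -0.48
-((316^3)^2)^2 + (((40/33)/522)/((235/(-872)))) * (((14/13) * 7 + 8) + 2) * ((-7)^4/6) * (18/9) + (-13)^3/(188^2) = -3923362976510842751590558535542906970485/3957432336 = -991391044344780112897566000000.00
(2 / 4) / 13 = 1 / 26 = 0.04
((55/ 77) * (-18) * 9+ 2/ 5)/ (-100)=1009/ 875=1.15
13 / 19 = 0.68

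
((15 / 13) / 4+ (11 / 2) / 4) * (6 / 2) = 519 / 104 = 4.99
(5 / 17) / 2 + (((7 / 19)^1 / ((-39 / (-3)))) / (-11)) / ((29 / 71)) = 377067 / 2678962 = 0.14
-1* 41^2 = -1681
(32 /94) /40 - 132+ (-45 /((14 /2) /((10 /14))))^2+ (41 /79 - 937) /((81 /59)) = -2863283210287 /3610539765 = -793.03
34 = 34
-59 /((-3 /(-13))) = -255.67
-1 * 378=-378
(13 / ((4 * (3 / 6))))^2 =42.25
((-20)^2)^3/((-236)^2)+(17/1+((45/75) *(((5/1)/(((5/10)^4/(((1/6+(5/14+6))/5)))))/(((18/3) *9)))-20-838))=1017307831/3289545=309.25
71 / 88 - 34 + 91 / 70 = -14033 / 440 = -31.89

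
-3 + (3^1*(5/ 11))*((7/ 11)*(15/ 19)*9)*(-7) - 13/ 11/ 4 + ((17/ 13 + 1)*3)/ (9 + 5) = -38461835/ 836836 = -45.96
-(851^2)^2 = -524467088401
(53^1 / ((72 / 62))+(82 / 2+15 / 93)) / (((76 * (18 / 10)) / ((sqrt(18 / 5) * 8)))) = 96869 * sqrt(10) / 31806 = 9.63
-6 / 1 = -6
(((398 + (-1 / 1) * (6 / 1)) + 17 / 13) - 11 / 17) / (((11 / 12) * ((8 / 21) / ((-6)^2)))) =98406252 / 2431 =40479.74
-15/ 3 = -5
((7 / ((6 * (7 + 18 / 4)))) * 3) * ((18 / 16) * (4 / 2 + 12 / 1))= 441 / 92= 4.79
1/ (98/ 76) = 0.78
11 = 11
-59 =-59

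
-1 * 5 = -5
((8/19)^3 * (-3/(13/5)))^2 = 58982400/7950753889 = 0.01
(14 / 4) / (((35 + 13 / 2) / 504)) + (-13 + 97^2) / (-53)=-592884 / 4399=-134.78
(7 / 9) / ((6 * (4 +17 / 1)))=0.01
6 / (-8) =-3 / 4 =-0.75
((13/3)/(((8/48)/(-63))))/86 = -819/43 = -19.05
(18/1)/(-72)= -1/4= -0.25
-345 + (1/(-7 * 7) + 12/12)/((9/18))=-16809/49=-343.04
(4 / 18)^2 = 4 / 81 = 0.05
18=18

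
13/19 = 0.68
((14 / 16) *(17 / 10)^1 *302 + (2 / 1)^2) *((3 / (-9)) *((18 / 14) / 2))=-54387 / 560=-97.12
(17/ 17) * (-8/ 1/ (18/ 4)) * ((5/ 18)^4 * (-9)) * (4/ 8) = 625/ 13122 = 0.05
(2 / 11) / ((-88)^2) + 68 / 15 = 4.53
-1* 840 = -840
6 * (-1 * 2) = -12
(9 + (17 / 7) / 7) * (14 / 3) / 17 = 916 / 357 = 2.57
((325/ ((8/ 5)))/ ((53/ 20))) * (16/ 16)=8125/ 106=76.65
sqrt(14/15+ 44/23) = sqrt(338790)/345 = 1.69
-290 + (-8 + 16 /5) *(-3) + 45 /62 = -274.87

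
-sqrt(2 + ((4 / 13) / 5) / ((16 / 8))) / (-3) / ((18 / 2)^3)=2* sqrt(2145) / 142155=0.00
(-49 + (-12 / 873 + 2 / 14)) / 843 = -99550 / 1717191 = -0.06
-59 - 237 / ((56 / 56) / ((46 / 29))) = -434.93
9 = 9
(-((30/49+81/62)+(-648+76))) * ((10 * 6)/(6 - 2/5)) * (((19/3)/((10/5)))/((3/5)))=4113279125/127596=32236.74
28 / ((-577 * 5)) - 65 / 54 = -189037 / 155790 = -1.21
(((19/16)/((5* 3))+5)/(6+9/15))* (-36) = -1219/44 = -27.70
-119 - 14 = -133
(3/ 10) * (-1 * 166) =-49.80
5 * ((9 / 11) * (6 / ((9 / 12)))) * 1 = 360 / 11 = 32.73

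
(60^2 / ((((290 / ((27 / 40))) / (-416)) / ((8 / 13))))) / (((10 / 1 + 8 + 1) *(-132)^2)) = -432 / 66671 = -0.01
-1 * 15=-15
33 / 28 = 1.18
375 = 375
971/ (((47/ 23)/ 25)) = 558325/ 47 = 11879.26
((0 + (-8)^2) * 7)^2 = 200704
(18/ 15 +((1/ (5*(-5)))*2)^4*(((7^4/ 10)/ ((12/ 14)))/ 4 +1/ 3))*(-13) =-30541927/ 1953125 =-15.64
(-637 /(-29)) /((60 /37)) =13.55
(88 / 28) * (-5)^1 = -110 / 7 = -15.71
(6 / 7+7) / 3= 55 / 21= 2.62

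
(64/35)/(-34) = -32/595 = -0.05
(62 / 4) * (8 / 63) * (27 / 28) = 1.90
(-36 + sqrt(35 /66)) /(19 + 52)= -36 /71 + sqrt(2310) /4686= -0.50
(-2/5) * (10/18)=-2/9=-0.22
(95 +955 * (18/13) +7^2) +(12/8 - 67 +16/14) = 1401.95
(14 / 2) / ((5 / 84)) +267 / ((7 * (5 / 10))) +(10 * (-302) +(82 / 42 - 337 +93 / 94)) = -31190903 / 9870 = -3160.17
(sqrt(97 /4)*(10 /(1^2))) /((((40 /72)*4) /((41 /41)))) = 9*sqrt(97) /4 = 22.16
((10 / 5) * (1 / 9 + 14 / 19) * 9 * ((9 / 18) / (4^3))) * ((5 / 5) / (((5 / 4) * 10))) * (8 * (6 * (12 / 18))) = 0.31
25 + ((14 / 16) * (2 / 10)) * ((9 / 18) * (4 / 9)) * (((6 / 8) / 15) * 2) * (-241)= 43313 / 1800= 24.06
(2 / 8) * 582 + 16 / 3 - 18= 797 / 6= 132.83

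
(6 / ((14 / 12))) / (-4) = -9 / 7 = -1.29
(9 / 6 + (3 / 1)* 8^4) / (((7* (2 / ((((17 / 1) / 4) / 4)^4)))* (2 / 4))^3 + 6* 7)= 14320271968870295619 / 242032101950809940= 59.17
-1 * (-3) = 3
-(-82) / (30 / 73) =2993 / 15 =199.53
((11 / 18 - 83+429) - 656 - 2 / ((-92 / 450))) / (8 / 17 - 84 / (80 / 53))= 21086290 / 3883527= 5.43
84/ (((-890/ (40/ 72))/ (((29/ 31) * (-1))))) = 406/ 8277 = 0.05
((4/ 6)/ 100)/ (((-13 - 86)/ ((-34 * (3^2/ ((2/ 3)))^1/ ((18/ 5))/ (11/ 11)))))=17/ 1980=0.01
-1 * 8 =-8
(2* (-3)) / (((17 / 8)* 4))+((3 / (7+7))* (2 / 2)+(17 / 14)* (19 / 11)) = 2102 / 1309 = 1.61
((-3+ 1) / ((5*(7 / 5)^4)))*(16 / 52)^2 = -4000 / 405769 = -0.01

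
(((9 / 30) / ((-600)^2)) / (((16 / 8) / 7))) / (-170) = -7 / 408000000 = -0.00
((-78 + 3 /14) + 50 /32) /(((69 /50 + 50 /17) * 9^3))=-3628225 /149946552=-0.02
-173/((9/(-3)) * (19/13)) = 2249/57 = 39.46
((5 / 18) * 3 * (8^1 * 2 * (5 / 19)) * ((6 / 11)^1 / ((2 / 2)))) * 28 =11200 / 209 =53.59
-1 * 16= -16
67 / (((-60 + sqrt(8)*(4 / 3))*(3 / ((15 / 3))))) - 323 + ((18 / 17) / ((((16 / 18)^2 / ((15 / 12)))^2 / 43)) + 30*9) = 66385222219 / 1123581952 - 335*sqrt(2) / 4034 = 58.97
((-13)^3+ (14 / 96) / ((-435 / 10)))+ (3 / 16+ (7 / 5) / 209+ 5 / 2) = -9575789603 / 4363920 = -2194.31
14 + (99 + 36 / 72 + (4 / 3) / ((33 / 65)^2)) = 118.67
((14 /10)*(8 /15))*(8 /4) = 112 /75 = 1.49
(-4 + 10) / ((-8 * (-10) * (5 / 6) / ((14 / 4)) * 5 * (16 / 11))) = 693 / 16000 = 0.04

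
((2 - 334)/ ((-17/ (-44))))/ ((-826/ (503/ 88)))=5.95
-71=-71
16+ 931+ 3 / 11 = 10420 / 11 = 947.27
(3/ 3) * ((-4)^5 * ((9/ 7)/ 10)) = -4608/ 35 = -131.66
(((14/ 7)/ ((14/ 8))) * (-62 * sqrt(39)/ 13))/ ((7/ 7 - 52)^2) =-496 * sqrt(39)/ 236691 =-0.01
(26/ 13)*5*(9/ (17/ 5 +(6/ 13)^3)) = 988650/ 38429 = 25.73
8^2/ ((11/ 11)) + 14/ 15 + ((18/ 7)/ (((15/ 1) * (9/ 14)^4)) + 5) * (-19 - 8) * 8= -99782/ 81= -1231.88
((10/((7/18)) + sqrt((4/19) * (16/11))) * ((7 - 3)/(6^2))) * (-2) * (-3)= 17.51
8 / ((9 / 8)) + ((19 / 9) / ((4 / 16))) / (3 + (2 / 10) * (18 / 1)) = 2492 / 297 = 8.39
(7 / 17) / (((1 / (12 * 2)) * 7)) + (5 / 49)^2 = 58049 / 40817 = 1.42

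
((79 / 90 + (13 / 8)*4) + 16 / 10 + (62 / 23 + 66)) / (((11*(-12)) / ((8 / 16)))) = -10049 / 34155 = -0.29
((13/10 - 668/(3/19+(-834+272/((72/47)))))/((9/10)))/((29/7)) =3641687/5858145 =0.62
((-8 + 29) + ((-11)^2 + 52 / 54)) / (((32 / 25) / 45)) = 120625 / 24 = 5026.04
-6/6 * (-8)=8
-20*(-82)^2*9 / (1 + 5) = -201720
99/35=2.83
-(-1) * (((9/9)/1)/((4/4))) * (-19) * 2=-38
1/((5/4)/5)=4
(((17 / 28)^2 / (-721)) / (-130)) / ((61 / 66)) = 9537 / 2241271760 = 0.00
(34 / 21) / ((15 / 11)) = 374 / 315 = 1.19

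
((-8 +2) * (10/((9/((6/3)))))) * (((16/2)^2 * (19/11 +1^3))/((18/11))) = -12800/9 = -1422.22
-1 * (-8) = 8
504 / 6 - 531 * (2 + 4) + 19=-3083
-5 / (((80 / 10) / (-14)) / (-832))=-7280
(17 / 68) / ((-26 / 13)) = -1 / 8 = -0.12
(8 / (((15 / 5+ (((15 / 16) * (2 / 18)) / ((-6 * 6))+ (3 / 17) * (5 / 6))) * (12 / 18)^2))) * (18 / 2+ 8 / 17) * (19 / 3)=31715712 / 92363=343.38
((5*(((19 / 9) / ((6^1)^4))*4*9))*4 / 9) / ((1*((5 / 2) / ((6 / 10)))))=38 / 1215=0.03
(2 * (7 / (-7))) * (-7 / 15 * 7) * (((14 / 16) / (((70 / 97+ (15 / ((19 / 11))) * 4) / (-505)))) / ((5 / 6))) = -63847049 / 653500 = -97.70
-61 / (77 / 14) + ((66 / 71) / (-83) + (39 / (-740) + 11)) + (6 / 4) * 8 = 568202083 / 47969020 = 11.85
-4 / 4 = -1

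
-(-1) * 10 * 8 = 80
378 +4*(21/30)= 1904/5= 380.80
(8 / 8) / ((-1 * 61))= -1 / 61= -0.02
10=10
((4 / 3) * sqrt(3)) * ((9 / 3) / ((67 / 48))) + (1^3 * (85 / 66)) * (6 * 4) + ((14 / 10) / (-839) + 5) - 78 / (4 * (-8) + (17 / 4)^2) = 192 * sqrt(3) / 67 + 427088364 / 10290335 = 46.47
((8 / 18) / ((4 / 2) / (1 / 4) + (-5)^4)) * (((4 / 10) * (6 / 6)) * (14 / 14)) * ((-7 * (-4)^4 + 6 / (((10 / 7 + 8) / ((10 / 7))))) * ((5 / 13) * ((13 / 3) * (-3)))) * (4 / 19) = 630464 / 1190673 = 0.53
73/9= 8.11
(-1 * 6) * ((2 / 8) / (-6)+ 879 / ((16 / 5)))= -13183 / 8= -1647.88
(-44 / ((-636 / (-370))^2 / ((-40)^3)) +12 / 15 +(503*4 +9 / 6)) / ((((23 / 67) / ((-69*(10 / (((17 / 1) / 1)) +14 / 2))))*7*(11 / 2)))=-695626770562223 / 18384905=-37836843.35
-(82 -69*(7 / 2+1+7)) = 1423 / 2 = 711.50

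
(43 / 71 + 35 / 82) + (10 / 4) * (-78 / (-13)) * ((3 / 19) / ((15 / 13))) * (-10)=-2156371 / 110618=-19.49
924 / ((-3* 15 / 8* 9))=-2464 / 135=-18.25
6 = 6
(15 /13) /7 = 15 /91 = 0.16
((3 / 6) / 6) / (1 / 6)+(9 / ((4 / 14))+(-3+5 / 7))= 208 / 7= 29.71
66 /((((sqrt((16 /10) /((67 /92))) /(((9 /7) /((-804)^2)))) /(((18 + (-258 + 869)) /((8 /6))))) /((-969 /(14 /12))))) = -181021797 * sqrt(15410) /647565184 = -34.70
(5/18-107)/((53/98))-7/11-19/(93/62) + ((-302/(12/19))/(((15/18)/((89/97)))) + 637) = -254771512/2544795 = -100.11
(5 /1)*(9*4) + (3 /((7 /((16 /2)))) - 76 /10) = 6154 /35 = 175.83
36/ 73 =0.49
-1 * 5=-5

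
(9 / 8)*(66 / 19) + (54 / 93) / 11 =102645 / 25916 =3.96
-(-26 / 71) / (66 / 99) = 39 / 71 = 0.55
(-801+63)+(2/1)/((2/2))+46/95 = -735.52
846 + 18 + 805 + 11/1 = 1680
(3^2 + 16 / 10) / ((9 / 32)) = 1696 / 45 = 37.69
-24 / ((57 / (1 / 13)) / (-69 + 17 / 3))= 80 / 39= 2.05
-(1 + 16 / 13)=-29 / 13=-2.23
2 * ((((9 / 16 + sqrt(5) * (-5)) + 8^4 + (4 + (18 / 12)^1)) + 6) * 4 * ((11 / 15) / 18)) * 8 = 1446038 / 135 - 352 * sqrt(5) / 27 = 10682.24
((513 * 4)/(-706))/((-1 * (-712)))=-513/125668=-0.00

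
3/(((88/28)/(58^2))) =35322/11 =3211.09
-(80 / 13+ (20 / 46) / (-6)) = -5455 / 897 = -6.08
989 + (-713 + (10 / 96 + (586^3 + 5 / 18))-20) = 28977164983 / 144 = 201230312.38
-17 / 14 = -1.21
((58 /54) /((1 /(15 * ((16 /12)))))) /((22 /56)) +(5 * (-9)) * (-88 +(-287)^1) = 5028115 /297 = 16929.68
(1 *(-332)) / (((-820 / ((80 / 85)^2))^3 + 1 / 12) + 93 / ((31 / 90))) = 261095424 / 623844309991199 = 0.00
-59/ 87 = -0.68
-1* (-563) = 563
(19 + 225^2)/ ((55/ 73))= 336092/ 5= 67218.40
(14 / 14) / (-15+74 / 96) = -48 / 683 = -0.07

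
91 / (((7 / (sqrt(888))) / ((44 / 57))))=1144 * sqrt(222) / 57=299.04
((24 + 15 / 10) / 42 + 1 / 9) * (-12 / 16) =-181 / 336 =-0.54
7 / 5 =1.40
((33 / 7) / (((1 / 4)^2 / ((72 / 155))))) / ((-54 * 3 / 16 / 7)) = -11264 / 465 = -24.22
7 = 7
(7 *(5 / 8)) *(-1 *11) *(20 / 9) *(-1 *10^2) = 96250 / 9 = 10694.44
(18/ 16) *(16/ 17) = 18/ 17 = 1.06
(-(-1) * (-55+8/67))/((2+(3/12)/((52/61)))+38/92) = -20.28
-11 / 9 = -1.22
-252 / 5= -50.40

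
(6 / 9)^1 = 2 / 3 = 0.67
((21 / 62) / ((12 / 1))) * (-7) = -49 / 248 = -0.20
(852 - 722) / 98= 65 / 49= 1.33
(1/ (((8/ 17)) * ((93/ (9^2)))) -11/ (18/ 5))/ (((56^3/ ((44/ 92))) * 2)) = -29579/ 18030845952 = -0.00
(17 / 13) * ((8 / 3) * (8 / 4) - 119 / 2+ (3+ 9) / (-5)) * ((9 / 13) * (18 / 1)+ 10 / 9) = -22906106 / 22815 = -1003.99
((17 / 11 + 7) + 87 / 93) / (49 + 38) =3233 / 29667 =0.11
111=111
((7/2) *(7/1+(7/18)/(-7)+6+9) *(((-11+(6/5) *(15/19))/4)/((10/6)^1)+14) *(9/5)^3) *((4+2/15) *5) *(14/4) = 15380408169/38000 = 404747.58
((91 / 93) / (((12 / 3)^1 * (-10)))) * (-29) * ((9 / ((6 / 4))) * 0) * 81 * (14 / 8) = 0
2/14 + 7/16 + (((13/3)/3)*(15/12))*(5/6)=6305/3024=2.08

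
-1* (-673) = 673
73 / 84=0.87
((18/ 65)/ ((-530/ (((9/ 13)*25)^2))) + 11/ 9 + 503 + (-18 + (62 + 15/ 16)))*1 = 549.00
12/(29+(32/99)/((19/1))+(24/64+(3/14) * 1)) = 1264032/3118609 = 0.41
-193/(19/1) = -193/19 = -10.16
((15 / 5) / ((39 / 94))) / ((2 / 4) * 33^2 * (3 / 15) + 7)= 940 / 15067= 0.06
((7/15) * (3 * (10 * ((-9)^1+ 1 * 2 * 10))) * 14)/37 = 2156/37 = 58.27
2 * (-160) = -320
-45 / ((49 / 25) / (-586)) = 659250 / 49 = 13454.08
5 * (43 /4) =53.75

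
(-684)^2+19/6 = 2807155/6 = 467859.17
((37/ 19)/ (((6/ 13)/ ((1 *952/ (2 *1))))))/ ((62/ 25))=1430975/ 1767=809.83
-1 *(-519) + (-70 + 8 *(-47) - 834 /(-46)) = 2096 /23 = 91.13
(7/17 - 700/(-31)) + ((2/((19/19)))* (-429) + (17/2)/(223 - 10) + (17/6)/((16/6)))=-1497707053/1796016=-833.91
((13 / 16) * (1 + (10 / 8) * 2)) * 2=91 / 16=5.69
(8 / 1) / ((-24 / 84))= -28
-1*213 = -213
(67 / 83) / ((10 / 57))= 3819 / 830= 4.60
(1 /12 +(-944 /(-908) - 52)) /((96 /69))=-3187547 /87168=-36.57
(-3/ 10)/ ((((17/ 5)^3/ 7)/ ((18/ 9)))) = -525/ 4913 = -0.11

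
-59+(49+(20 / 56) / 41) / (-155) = -5277361 / 88970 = -59.32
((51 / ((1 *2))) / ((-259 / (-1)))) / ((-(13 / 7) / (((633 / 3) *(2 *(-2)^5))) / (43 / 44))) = 3701784 / 5291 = 699.64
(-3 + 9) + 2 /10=31 /5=6.20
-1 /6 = -0.17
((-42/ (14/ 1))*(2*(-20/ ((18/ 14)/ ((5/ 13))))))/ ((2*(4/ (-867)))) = -50575/ 13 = -3890.38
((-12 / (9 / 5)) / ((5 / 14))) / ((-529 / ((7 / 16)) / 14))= 343 / 1587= 0.22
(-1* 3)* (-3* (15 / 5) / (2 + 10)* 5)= 11.25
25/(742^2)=25/550564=0.00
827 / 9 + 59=1358 / 9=150.89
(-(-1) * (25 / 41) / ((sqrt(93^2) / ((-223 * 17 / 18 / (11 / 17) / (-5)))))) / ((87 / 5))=1611175 / 65682738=0.02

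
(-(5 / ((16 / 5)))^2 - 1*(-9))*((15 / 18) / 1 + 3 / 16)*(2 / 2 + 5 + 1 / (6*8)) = 23776319 / 589824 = 40.31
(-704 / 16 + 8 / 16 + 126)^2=27225 / 4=6806.25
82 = 82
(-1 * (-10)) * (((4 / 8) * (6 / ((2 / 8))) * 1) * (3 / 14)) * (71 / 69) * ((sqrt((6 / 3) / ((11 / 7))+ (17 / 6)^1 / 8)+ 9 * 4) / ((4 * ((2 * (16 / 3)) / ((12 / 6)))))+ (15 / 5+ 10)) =1065 * sqrt(28347) / 113344+ 250275 / 644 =390.21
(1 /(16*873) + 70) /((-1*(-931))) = 977761 /13004208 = 0.08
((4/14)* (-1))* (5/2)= -5/7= -0.71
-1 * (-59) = 59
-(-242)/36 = 121/18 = 6.72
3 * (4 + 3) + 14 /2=28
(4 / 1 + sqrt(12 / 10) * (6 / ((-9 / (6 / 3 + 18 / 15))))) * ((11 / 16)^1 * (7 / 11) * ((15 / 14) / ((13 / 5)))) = 0.30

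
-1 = -1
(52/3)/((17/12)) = 208/17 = 12.24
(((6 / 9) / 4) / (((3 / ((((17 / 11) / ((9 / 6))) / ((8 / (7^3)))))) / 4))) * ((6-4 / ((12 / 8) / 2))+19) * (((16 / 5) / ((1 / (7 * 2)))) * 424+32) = 5454923824 / 1485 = 3673349.38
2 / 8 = 1 / 4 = 0.25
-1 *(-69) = 69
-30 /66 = -5 /11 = -0.45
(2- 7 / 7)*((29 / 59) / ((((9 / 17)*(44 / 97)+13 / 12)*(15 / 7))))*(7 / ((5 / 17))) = 159339572 / 38628775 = 4.12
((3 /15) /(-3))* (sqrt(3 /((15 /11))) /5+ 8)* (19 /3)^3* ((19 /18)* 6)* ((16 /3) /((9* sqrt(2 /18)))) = -16681088 /10935-2085136* sqrt(55) /273375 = -1582.04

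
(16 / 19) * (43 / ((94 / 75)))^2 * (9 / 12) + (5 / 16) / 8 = 3994049855 / 5372288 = 743.45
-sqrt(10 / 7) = -sqrt(70) / 7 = -1.20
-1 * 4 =-4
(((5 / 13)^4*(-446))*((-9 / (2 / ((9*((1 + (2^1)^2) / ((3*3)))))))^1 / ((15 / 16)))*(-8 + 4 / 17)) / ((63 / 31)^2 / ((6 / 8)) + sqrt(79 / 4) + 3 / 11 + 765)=-304244220044635200000 / 128931884567417466457 + 197361387772560000*sqrt(79) / 128931884567417466457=-2.35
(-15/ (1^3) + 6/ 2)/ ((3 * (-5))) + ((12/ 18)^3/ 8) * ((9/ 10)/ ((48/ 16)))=73/ 90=0.81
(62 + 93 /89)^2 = 31483321 /7921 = 3974.66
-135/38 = -3.55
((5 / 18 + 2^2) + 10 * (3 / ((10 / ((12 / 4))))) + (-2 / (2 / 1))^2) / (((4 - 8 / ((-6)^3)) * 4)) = 771 / 872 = 0.88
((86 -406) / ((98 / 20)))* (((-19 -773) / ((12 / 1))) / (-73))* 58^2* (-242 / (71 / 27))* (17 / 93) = 26306113996800 / 7872977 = 3341317.27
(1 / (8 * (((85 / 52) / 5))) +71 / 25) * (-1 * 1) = -2739 / 850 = -3.22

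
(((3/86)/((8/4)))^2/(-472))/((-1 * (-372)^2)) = 0.00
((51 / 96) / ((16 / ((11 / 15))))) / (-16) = -187 / 122880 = -0.00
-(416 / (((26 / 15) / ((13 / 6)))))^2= -270400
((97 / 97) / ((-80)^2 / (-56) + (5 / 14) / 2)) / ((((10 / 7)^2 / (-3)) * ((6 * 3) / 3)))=343 / 159750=0.00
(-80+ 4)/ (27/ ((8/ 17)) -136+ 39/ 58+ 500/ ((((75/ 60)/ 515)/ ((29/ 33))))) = -581856/ 1385371195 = -0.00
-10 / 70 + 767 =5368 / 7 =766.86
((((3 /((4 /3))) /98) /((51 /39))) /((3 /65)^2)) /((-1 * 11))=-54925 /73304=-0.75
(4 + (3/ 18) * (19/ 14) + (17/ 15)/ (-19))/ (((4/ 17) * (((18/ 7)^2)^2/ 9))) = 64624973/ 17729280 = 3.65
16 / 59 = 0.27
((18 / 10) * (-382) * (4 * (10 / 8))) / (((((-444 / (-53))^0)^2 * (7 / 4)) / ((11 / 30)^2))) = -46222 / 175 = -264.13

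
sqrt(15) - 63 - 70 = -133 + sqrt(15) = -129.13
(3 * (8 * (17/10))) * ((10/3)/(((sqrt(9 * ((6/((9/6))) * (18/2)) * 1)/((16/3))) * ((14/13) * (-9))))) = -7072/1701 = -4.16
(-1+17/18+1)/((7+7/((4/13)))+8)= 34/1359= 0.03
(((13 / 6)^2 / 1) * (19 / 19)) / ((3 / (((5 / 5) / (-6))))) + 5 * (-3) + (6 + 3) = -4057 / 648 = -6.26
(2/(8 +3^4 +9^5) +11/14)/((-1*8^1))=-325273/3311728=-0.10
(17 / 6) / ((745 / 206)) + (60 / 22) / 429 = 2776673 / 3515655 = 0.79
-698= -698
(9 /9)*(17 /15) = 17 /15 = 1.13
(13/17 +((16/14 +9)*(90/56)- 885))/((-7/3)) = 8675871/23324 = 371.97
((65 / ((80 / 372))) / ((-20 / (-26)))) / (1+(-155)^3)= -15717 / 148954960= -0.00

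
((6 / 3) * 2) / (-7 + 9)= 2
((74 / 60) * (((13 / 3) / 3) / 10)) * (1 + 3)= 481 / 675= 0.71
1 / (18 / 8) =4 / 9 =0.44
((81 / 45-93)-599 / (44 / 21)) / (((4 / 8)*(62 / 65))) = -1078467 / 1364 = -790.66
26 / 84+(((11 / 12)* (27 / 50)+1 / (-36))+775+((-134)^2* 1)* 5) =1141002787 / 12600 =90555.78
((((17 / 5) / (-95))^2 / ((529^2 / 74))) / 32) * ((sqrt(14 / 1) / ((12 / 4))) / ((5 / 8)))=10693 * sqrt(14) / 1894173768750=0.00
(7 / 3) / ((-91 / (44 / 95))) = -44 / 3705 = -0.01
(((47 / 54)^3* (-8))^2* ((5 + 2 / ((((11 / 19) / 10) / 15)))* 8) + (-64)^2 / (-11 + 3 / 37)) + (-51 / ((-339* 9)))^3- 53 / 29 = 2090590967344878115803592 / 18010674283760598627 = 116075.11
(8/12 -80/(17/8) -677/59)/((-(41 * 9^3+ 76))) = 145801/90164685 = 0.00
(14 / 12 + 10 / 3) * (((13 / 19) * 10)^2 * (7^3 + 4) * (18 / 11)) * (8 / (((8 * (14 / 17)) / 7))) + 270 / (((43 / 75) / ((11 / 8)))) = 694904404725 / 683012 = 1017411.71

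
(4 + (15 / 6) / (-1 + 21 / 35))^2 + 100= 1681 / 16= 105.06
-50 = -50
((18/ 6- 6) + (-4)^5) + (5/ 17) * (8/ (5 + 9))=-122193/ 119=-1026.83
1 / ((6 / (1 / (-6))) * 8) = -1 / 288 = -0.00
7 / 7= 1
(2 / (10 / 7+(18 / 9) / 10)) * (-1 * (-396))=9240 / 19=486.32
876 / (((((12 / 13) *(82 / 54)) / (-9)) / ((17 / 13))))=-301563 / 41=-7355.20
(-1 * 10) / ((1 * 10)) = -1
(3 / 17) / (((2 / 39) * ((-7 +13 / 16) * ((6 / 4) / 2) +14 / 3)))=11232 / 85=132.14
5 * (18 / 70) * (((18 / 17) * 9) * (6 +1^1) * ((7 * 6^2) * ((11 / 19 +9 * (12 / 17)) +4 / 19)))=847628712 / 5491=154366.91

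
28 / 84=1 / 3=0.33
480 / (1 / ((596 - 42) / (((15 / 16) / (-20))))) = -5672960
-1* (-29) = 29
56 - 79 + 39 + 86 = 102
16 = 16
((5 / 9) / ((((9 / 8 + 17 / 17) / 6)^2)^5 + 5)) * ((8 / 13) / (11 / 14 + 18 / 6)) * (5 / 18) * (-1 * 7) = -7855130971157299200 / 223668227983735017041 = -0.04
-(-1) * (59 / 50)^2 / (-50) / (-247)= 3481 / 30875000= 0.00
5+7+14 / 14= 13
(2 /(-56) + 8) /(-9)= -223 /252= -0.88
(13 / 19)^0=1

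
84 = 84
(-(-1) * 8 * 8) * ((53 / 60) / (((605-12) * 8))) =106 / 8895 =0.01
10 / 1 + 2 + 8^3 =524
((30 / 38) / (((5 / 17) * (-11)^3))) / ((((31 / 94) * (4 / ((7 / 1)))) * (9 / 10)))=-27965 / 2351877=-0.01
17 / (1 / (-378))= -6426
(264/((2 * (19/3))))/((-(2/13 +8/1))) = -2574/1007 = -2.56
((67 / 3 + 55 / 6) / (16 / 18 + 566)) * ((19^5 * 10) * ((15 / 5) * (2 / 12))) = 7019740665 / 10204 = 687940.09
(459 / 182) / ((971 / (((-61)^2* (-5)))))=-8539695 / 176722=-48.32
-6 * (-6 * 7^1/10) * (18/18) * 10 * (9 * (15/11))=34020/11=3092.73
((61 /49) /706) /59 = 61 /2041046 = 0.00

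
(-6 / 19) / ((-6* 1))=1 / 19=0.05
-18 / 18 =-1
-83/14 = -5.93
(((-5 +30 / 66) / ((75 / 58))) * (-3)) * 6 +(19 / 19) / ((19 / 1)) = 13235 / 209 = 63.33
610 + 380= 990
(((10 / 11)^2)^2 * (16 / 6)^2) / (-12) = -160000 / 395307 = -0.40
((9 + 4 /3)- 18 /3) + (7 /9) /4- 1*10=-197 /36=-5.47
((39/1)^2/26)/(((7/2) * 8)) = 117/56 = 2.09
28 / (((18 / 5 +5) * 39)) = 140 / 1677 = 0.08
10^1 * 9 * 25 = 2250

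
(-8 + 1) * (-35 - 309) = 2408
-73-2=-75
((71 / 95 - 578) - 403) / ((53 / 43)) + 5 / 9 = -36013813 / 45315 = -794.74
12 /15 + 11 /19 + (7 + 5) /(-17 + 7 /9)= 4433 /6935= 0.64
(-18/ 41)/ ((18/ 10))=-10/ 41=-0.24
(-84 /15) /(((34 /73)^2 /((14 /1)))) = -522242 /1445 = -361.41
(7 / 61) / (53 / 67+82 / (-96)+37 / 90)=337680 / 1024007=0.33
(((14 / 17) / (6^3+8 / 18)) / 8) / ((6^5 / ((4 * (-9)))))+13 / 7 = 41328719 / 22253952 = 1.86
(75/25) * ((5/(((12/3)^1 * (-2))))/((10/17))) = -51/16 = -3.19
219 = 219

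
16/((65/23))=5.66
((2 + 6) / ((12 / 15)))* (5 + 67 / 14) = 685 / 7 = 97.86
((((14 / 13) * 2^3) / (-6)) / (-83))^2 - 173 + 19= -1613634890 / 10478169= -154.00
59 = 59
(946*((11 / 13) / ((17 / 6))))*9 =561924 / 221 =2542.64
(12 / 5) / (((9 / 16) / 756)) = 16128 / 5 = 3225.60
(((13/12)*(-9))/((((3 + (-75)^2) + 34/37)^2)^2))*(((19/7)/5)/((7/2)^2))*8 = -0.00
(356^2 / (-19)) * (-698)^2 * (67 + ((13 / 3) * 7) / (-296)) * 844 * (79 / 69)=-30571263781019115040 / 145521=-210081457528598.04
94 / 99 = 0.95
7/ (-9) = -7/ 9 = -0.78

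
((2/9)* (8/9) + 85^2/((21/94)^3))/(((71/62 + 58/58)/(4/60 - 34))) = -568135950165904/55427085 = -10250150.27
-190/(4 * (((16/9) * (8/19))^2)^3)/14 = -2375200454229495/123145302310912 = -19.29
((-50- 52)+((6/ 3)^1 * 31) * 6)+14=284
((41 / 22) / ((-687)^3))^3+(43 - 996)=-345916737802321118673931556970209 / 362976639876517438272750846696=-953.00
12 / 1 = 12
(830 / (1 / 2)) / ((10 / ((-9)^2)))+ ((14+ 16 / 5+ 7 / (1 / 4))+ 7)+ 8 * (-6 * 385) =-24909 / 5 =-4981.80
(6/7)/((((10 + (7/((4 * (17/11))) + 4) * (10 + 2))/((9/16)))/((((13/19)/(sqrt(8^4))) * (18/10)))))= 53703/414364160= 0.00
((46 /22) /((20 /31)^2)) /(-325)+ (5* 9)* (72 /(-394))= -2320954291 /281710000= -8.24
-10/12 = -5/6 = -0.83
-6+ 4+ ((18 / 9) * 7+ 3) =15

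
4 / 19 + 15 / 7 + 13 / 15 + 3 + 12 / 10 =14803 / 1995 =7.42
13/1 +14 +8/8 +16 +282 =326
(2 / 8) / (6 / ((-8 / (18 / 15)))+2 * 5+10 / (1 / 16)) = 5 / 3382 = 0.00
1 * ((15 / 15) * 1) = 1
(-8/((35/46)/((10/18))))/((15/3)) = -368/315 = -1.17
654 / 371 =1.76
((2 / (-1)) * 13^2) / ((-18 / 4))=676 / 9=75.11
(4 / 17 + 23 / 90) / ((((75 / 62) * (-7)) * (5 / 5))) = -23281 / 401625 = -0.06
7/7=1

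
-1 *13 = -13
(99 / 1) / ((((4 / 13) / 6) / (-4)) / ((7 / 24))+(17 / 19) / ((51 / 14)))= 513513 / 1046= 490.93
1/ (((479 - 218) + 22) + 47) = 1/ 330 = 0.00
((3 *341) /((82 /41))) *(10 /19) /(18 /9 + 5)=5115 /133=38.46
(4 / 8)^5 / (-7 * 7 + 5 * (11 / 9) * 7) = -9 / 1792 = -0.01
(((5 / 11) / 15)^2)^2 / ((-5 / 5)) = -1 / 1185921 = -0.00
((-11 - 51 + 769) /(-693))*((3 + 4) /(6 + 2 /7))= -4949 /4356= -1.14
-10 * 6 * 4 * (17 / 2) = -2040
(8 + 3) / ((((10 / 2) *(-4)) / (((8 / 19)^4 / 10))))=-5632 / 3258025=-0.00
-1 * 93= -93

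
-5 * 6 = -30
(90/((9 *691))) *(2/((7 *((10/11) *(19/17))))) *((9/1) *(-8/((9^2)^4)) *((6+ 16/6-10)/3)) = 11968/3956122800063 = 0.00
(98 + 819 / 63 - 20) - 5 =86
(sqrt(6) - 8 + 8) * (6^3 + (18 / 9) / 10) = 1081 * sqrt(6) / 5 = 529.58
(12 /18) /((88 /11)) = 1 /12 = 0.08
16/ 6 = 8/ 3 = 2.67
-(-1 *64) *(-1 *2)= -128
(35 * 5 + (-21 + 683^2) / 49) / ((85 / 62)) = 29452666 / 4165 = 7071.47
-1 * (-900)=900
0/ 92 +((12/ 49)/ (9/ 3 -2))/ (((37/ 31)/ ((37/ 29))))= 372/ 1421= 0.26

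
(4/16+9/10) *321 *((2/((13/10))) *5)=36915/13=2839.62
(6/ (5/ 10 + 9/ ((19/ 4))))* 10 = 25.05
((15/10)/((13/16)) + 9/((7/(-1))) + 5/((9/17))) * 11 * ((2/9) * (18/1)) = 360536/819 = 440.21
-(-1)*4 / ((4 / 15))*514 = 7710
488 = 488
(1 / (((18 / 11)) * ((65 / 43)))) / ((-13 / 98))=-23177 / 7605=-3.05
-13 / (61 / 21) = -273 / 61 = -4.48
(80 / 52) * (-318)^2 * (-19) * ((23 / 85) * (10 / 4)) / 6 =-73651980 / 221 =-333266.88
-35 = -35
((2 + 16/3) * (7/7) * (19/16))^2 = 43681/576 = 75.84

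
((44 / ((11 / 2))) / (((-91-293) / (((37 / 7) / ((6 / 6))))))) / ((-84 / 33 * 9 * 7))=407 / 592704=0.00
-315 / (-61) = 315 / 61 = 5.16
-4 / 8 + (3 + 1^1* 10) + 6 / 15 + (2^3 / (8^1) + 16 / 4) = 179 / 10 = 17.90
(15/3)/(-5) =-1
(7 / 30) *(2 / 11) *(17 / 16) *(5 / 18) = 119 / 9504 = 0.01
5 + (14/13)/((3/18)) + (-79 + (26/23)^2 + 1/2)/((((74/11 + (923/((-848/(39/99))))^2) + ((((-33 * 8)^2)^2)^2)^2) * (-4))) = 34365633538075009918180513347823195317462867465663557/2998343865738088113666756198132225094803125443532317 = 11.46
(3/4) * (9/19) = 27/76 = 0.36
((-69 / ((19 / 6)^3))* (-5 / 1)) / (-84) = -6210 / 48013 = -0.13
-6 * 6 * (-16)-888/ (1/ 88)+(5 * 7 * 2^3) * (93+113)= -19888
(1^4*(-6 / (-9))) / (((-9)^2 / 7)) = 14 / 243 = 0.06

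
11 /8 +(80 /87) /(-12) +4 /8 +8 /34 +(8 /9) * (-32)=-937477 /35496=-26.41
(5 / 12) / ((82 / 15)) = 25 / 328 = 0.08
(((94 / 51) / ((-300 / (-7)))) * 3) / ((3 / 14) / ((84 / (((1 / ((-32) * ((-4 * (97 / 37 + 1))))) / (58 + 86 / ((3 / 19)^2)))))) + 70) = 34915141402624 / 18943321399720575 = 0.00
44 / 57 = 0.77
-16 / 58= -8 / 29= -0.28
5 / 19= 0.26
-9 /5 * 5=-9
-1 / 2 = -0.50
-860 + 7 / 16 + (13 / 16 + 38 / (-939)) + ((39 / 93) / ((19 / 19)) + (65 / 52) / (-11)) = -549771917 / 640398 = -858.48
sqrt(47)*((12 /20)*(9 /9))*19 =57*sqrt(47) /5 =78.15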